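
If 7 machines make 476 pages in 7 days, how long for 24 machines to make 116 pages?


Days ∝ work / workers, so d₂ = d₁ × (m₁/m₂) × (w₂/w₁)
Workers factor (inverse): 7/24 ≈ 0.2917
Work factor (direct): 116/476 ≈ 0.2437
d₂ = 7 × 7/24 × 116/476 = (7 × 7 × 116) / (24 × 476) = 5684/11424
≈ 0.50 days

0.50 days


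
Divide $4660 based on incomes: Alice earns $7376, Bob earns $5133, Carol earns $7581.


Total income = 7376 + 5133 + 7581 = $20090
Alice: $4660 × 7376/20090 = $1710.91
Bob: $4660 × 5133/20090 = $1190.63
Carol: $4660 × 7581/20090 = $1758.46
= Alice: $1710.91, Bob: $1190.63, Carol: $1758.46

Alice: $1710.91, Bob: $1190.63, Carol: $1758.46


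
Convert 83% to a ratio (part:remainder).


83% means 83 parts out of 100; remainder = 17
Part : remainder = 83:17
GCD = 1
= 83:17

83:17


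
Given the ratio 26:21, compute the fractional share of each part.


Total parts = 26 + 21 = 47
First part: 26/47 = 26/47
Second part: 21/47 = 21/47
= 26/47 and 21/47

26/47 and 21/47


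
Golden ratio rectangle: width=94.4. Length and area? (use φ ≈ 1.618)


φ = (1 + √5) / 2 ≈ 1.618
Length = width × φ = 94.4 × 1.618 = 152.7392
≈ 152.74
Area = width × length = 94.4 × 152.7392 = 14418.58048 ≈ 14418.58
= Length: 152.74, Area: 14418.58

Length: 152.74, Area: 14418.58


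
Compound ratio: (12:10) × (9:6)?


Compound ratio = (12×9) : (10×6)
= 108:60
GCD = 12
= 9:5

9:5


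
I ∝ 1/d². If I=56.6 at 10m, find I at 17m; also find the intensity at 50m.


I₁d₁² = I₂d₂²
I at 17m = 56.6 × (10/17)² = 56.6 × 100/289 = 5660/289 ≈ 19.5848
I at 50m = 56.6 × (10/50)² = 56.6 × 100/2500 = 5660/2500 = 2.2640
= 19.5848 and 2.2640

19.5848 and 2.2640


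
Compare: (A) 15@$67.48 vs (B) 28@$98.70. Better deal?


Deal A: $67.48/15 = $4.4987/unit
Deal B: $98.70/28 = $3.5250/unit
B is cheaper per unit
= Deal B

Deal B


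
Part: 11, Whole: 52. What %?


Percentage = (part / whole) × 100
= (11 / 52) × 100
≈ 21.15%

21.15%


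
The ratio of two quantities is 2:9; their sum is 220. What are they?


Let A = 2k, B = 9k.
2k + 9k = 220
11k = 220 → k = 220/11 = 20
A = 2×20 = 40, B = 9×20 = 180
= A = 40, B = 180

A = 40, B = 180


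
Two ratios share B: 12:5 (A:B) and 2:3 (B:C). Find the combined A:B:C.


Match B: multiply A:B by 2 → 24:10
Multiply B:C by 5 → 10:15
Combined: 24:10:15
GCD = 1
= 24:10:15

24:10:15


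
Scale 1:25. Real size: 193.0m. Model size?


Model size = real / scale
= 193.0 / 25
= 7.7200 m

7.7200 m


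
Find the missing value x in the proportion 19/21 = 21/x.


Cross multiply: 19 × x = 21 × 21
19x = 441
x = 441 / 19
= 23.21

23.21


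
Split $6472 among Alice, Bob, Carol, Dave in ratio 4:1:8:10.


Total parts = 4 + 1 + 8 + 10 = 23
Alice: 6472 × 4/23 = 1125.57
Bob: 6472 × 1/23 = 281.39
Carol: 6472 × 8/23 = 2251.13
Dave: 6472 × 10/23 = 2813.91
= Alice: $1125.57, Bob: $281.39, Carol: $2251.13, Dave: $2813.91

Alice: $1125.57, Bob: $281.39, Carol: $2251.13, Dave: $2813.91


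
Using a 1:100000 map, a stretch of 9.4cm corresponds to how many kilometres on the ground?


Real distance = map distance × scale
= 9.4cm × 100000
= 940000 cm = 9400.0 m
= 9.400 km

9.400 km


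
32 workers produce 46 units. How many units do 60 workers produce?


Direct proportion: y/x = constant
k = 46/32 = 1.4375
y₂ = k × 60 = 46 × 60 / 32 = 2760/32
= 86.25

86.25


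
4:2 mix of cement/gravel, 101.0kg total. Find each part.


Total parts = 4 + 2 = 6
cement: 101.0 × 4/6 = 67.3kg
gravel: 101.0 × 2/6 = 33.7kg
= 67.3kg and 33.7kg

67.3kg and 33.7kg


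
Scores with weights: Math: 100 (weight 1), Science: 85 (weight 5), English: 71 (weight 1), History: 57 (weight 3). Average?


Numerator = 100×1 + 85×5 + 71×1 + 57×3
= 100 + 425 + 71 + 171
= 767
Total weight = 10
Weighted avg = 767/10
= 76.70

76.70


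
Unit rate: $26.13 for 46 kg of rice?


Unit rate = total / quantity
= 26.13 / 46
= $0.57 per unit

$0.57 per unit


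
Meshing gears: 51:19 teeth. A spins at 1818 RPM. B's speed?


Gear ratio = 51:19 = 51:19
RPM_B = RPM_A × (teeth_A / teeth_B)
= 1818 × (51/19)
= 4879.9 RPM

4879.9 RPM


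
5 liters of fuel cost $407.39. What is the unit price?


Unit rate = total / quantity
= 407.39 / 5
= $81.48 per unit

$81.48 per unit


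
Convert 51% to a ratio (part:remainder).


51% means 51 parts out of 100; remainder = 49
Part : remainder = 51:49
GCD = 1
= 51:49

51:49


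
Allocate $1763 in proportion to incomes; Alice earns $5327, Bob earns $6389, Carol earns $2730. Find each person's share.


Total income = 5327 + 6389 + 2730 = $14446
Alice: $1763 × 5327/14446 = $650.11
Bob: $1763 × 6389/14446 = $779.72
Carol: $1763 × 2730/14446 = $333.17
= Alice: $650.11, Bob: $779.72, Carol: $333.17

Alice: $650.11, Bob: $779.72, Carol: $333.17


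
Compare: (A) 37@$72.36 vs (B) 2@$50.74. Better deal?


Deal A: $72.36/37 = $1.9557/unit
Deal B: $50.74/2 = $25.3700/unit
A is cheaper per unit
= Deal A

Deal A


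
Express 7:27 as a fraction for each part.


Total parts = 7 + 27 = 34
First part: 7/34 = 7/34
Second part: 27/34 = 27/34
= 7/34 and 27/34

7/34 and 27/34


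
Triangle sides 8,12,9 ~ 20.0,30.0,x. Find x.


Scale factor = 20.0/8 = 2.5
Missing side = 9 × 2.5
= 22.5

22.5


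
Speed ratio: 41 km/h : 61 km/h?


Ratio = 41:61
GCD = 1
Simplified = 41:61
Time ratio (same distance) = 61:41
Speed ratio = 41:61

41:61


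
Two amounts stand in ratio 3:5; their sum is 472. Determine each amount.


Let A = 3k, B = 5k.
3k + 5k = 472
8k = 472 → k = 472/8 = 59
A = 3×59 = 177, B = 5×59 = 295
= A = 177, B = 295

A = 177, B = 295


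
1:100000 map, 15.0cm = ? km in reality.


Real distance = map distance × scale
= 15.0cm × 100000
= 1500000 cm = 15000.0 m
= 15.000 km

15.000 km


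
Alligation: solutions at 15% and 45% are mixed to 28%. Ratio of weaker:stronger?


Let x parts of 15% mix with y parts of 45%.
15x + 45y = 28(x + y)
15x + 45y = 28x + 28y
x(15 - 28) = y(28 - 45)
x/y = (45 - 28)/(28 - 15) = 17/13
Simplify: 17:13
= 17:13

17:13


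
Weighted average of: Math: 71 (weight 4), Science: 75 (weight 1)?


Numerator = 71×4 + 75×1
= 284 + 75
= 359
Total weight = 5
Weighted avg = 359/5
= 71.80

71.80


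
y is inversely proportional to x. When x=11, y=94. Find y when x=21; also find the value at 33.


Inverse proportion: x × y = constant
k = 11 × 94 = 1034
At x=21: k/21 = 49.24
At x=33: k/33 = 31.33
= 49.24 and 31.33

49.24 and 31.33


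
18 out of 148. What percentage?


Percentage = (part / whole) × 100
= (18 / 148) × 100
≈ 12.16%

12.16%


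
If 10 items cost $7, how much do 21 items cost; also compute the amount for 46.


Direct proportion: y/x = constant
k = 7/10 = 0.7000
y at x=21: k × 21 = 7 × 21 / 10 = 147/10 = 14.70
y at x=46: k × 46 = 7 × 46 / 10 = 322/10 = 32.20
= 14.70 and 32.20

14.70 and 32.20


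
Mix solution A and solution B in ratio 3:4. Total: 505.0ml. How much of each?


Total parts = 3 + 4 = 7
solution A: 505.0 × 3/7 = 216.4ml
solution B: 505.0 × 4/7 = 288.6ml
= 216.4ml and 288.6ml

216.4ml and 288.6ml


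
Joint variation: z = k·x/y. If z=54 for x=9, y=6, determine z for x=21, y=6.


z = k·x/y
Solve for k using the known point: k = z·y/x = 54×6/9 = 324/9 = 36.0000
Now evaluate at x=21, y=6:
z = k × 21 / 6 = (324 × 21) / (9 × 6) = 6804/54
= 126.0000

126.0000


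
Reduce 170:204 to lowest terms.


GCD(170, 204) = 34
170/34 : 204/34
= 5:6

5:6


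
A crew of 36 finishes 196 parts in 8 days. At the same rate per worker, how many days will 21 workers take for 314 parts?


Days ∝ work / workers, so d₂ = d₁ × (m₁/m₂) × (w₂/w₁)
Workers factor (inverse): 36/21 ≈ 1.7143
Work factor (direct): 314/196 ≈ 1.6020
d₂ = 8 × 36/21 × 314/196 = (8 × 36 × 314) / (21 × 196) = 90432/4116
≈ 21.97 days

21.97 days


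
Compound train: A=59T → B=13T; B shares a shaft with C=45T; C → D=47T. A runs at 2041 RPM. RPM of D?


Stage 1: RPM_B = RPM_A × t_A/t_B = 2041 × 59/13 = 120419/13 = 9263.00
B and C share a shaft → RPM_C = RPM_B
Stage 2: RPM_D = RPM_C × t_C/t_D = RPM_A × (t_A×t_C)/(t_B×t_D)
Overall ratio = (59×45)/(13×47) = 2655/611
RPM_D = 2041 × 2655/611 = 5418855/611
≈ 8868.83 RPM

8868.83 RPM


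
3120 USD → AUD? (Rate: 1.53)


Amount × rate = 3120 × 1.53
= 4773.60 AUD

4773.60 AUD


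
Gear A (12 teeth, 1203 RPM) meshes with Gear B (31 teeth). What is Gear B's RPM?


Gear ratio = 12:31 = 12:31
RPM_B = RPM_A × (teeth_A / teeth_B)
= 1203 × (12/31)
= 465.7 RPM

465.7 RPM


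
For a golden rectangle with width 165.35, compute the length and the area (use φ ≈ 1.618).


φ = (1 + √5) / 2 ≈ 1.618
Length = width × φ = 165.35 × 1.618 = 267.5363
≈ 267.54
Area = width × length = 165.35 × 267.5363 = 44237.127205 ≈ 44237.13
= Length: 267.54, Area: 44237.13

Length: 267.54, Area: 44237.13


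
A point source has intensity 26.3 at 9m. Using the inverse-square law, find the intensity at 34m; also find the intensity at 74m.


I₁d₁² = I₂d₂²
I at 34m = 26.3 × (9/34)² = 26.3 × 81/1156 = 2130.3/1156 ≈ 1.8428
I at 74m = 26.3 × (9/74)² = 26.3 × 81/5476 = 2130.3/5476 ≈ 0.3890
= 1.8428 and 0.3890

1.8428 and 0.3890


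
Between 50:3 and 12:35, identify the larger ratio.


50/3 = 16.6667
12/35 = 0.3429
16.6667 > 0.3429, so 50:3 is greater
= 50:3

50:3


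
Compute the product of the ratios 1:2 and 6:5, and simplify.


Compound ratio = (1×6) : (2×5)
= 6:10
GCD = 2
= 3:5

3:5


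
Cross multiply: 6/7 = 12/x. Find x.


Cross multiply: 6 × x = 7 × 12
6x = 84
x = 84 / 6
= 14.00

14.00


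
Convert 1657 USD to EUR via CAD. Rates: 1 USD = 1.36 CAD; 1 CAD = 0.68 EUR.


Step 1: 1657 USD × 1.36 = 2253.52 CAD
Step 2: 2253.52 CAD × 0.68 = 1532.39 EUR
Implied rate USD→EUR = 1.36 × 0.68 = 0.9248
= 1532.39 EUR

1532.39 EUR


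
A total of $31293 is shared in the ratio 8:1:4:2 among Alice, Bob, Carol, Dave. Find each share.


Total parts = 8 + 1 + 4 + 2 = 15
Alice: 31293 × 8/15 = 16689.60
Bob: 31293 × 1/15 = 2086.20
Carol: 31293 × 4/15 = 8344.80
Dave: 31293 × 2/15 = 4172.40
= Alice: $16689.60, Bob: $2086.20, Carol: $8344.80, Dave: $4172.40

Alice: $16689.60, Bob: $2086.20, Carol: $8344.80, Dave: $4172.40


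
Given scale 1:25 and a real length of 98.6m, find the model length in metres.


Model size = real / scale
= 98.6 / 25
= 3.9440 m

3.9440 m


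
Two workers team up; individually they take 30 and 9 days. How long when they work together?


Rate of A = 1/30 per day
Rate of B = 1/9 per day
Combined rate = 1/30 + 1/9 = 39/270 ≈ 0.1444 per day
Days = 1 / combined rate = 270/39
≈ 6.92 days

6.92 days


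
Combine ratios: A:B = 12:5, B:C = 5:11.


Match B: multiply A:B by 5 → 60:25
Multiply B:C by 5 → 25:55
Combined: 60:25:55
GCD = 5
= 12:5:11

12:5:11


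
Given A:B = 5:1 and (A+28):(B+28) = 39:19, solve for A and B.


Let A = 5k, B = 1k.
(5k + 28) / (1k + 28) = 39/19
Cross-multiply: 19(5k + 28) = 39(1k + 28)
95k + 532 = 39k + 1092
95k - 39k = 1092 - 532
56k = 560
k = 560/56 = 10
A = 5×10 = 50, B = 1×10 = 10
= A = 50, B = 10

A = 50, B = 10


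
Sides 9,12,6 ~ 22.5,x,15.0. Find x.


Scale factor = 22.5/9 = 2.5
Missing side = 12 × 2.5
= 30.0

30.0


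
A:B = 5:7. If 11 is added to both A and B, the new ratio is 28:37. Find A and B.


Let A = 5k, B = 7k.
(5k + 11) / (7k + 11) = 28/37
Cross-multiply: 37(5k + 11) = 28(7k + 11)
185k + 407 = 196k + 308
185k - 196k = 308 - 407
-11k = -99
k = -99/-11 = 9
A = 5×9 = 45, B = 7×9 = 63
= A = 45, B = 63

A = 45, B = 63


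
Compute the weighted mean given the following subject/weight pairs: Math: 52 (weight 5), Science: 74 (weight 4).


Numerator = 52×5 + 74×4
= 260 + 296
= 556
Total weight = 9
Weighted avg = 556/9
= 61.78

61.78


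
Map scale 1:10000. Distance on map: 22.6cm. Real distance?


Real distance = map distance × scale
= 22.6cm × 10000
= 226000 cm = 2260.0 m
= 2.260 km

2.260 km


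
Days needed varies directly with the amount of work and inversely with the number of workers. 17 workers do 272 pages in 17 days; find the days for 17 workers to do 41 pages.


Days ∝ work / workers, so d₂ = d₁ × (m₁/m₂) × (w₂/w₁)
Workers factor (inverse): 17/17 = 1.0000
Work factor (direct): 41/272 ≈ 0.1507
d₂ = 17 × 17/17 × 41/272 = (17 × 17 × 41) / (17 × 272) = 11849/4624
≈ 2.56 days

2.56 days


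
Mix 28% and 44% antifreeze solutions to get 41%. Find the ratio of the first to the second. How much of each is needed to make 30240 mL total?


Let x parts of 28% mix with y parts of 44%.
28x + 44y = 41(x + y)
28x + 44y = 41x + 41y
x(28 - 41) = y(41 - 44)
x/y = (44 - 41)/(41 - 28) = 3/13
Simplify: 3:13
Total parts = 16; one part = 30240/16 = 1890.00 mL
28% solution: 3×1890.00 = 5670.00 mL
44% solution: 13×1890.00 = 24570.00 mL
= ratio 3:13; 5670.00 mL and 24570.00 mL

ratio 3:13; 5670.00 mL and 24570.00 mL


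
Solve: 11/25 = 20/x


Cross multiply: 11 × x = 25 × 20
11x = 500
x = 500 / 11
= 45.45

45.45


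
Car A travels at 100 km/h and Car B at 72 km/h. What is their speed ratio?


Ratio = 100:72
GCD = 4
Simplified = 25:18
Time ratio (same distance) = 18:25
Speed ratio = 25:18

25:18


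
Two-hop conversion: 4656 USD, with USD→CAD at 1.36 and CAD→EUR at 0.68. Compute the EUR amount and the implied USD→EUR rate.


Step 1: 4656 USD × 1.36 = 6332.16 CAD
Step 2: 6332.16 CAD × 0.68 = 4305.87 EUR
Implied rate USD→EUR = 1.36 × 0.68 = 0.9248
= 4305.87 EUR; implied rate 0.9248 EUR/USD

4305.87 EUR; implied rate 0.9248 EUR/USD


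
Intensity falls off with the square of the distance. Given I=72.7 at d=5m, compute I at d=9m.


I₁d₁² = I₂d₂²
I₂ = I₁ × (d₁/d₂)²
= 72.7 × (5/9)²
= 72.7 × 25/81
= 1817.5/81
≈ 22.4383

22.4383


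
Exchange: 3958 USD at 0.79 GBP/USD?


Amount × rate = 3958 × 0.79
= 3126.82 GBP

3126.82 GBP


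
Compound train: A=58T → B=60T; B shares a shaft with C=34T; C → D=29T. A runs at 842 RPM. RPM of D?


Stage 1: RPM_B = RPM_A × t_A/t_B = 842 × 58/60 = 48836/60 ≈ 813.93
B and C share a shaft → RPM_C = RPM_B
Stage 2: RPM_D = RPM_C × t_C/t_D = RPM_A × (t_A×t_C)/(t_B×t_D)
Overall ratio = (58×34)/(60×29) = 1972/1740
RPM_D = 842 × 1972/1740 = 1660424/1740
≈ 954.27 RPM

954.27 RPM


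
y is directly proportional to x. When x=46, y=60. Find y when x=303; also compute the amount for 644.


Direct proportion: y/x = constant
k = 60/46 ≈ 1.3043
y at x=303: k × 303 = 60 × 303 / 46 = 18180/46 ≈ 395.22
y at x=644: k × 644 = 60 × 644 / 46 = 38640/46 = 840.00
= 395.22 and 840.00

395.22 and 840.00


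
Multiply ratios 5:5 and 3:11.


Compound ratio = (5×3) : (5×11)
= 15:55
GCD = 5
= 3:11

3:11


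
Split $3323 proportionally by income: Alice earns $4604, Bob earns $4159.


Total income = 4604 + 4159 = $8763
Alice: $3323 × 4604/8763 = $1745.87
Bob: $3323 × 4159/8763 = $1577.13
= Alice: $1745.87, Bob: $1577.13

Alice: $1745.87, Bob: $1577.13


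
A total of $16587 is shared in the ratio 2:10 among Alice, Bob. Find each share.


Total parts = 2 + 10 = 12
Alice: 16587 × 2/12 = 2764.50
Bob: 16587 × 10/12 = 13822.50
= Alice: $2764.50, Bob: $13822.50

Alice: $2764.50, Bob: $13822.50


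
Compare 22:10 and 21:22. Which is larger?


22/10 = 2.2000
21/22 = 0.9545
2.2000 > 0.9545, so 22:10 is greater
= 22:10

22:10


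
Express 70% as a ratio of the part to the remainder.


70% means 70 parts out of 100; remainder = 30
Part : remainder = 70:30
GCD = 10
= 7:3

7:3


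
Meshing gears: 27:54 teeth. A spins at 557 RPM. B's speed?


Gear ratio = 27:54 = 1:2
RPM_B = RPM_A × (teeth_A / teeth_B)
= 557 × (27/54)
= 278.5 RPM

278.5 RPM


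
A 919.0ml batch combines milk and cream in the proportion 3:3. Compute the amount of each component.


Total parts = 3 + 3 = 6
milk: 919.0 × 3/6 = 459.5ml
cream: 919.0 × 3/6 = 459.5ml
= 459.5ml and 459.5ml

459.5ml and 459.5ml


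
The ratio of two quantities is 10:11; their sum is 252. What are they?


Let A = 10k, B = 11k.
10k + 11k = 252
21k = 252 → k = 252/21 = 12
A = 10×12 = 120, B = 11×12 = 132
= A = 120, B = 132

A = 120, B = 132


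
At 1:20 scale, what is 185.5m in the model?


Model size = real / scale
= 185.5 / 20
= 9.2750 m

9.2750 m


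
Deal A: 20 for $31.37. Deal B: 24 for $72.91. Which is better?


Deal A: $31.37/20 = $1.5685/unit
Deal B: $72.91/24 = $3.0379/unit
A is cheaper per unit
= Deal A

Deal A


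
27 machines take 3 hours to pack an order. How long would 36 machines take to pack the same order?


Inverse proportion: x × y = constant
k = 27 × 3 = 81
y₂ = k / 36 = 81 / 36
= 2.25

2.25


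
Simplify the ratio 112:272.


GCD(112, 272) = 16
112/16 : 272/16
= 7:17

7:17


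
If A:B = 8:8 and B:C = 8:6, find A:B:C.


Match B: multiply A:B by 8 → 64:64
Multiply B:C by 8 → 64:48
Combined: 64:64:48
GCD = 16
= 4:4:3

4:4:3


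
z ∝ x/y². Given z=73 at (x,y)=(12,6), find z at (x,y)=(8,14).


z = k·x/y²
Solve for k using the known point: k = z·y²/x = 73×36/12 = 2628/12 = 219.0000
Now evaluate at x=8, y=14:
z = k × 8 / 196 = (2628 × 8) / (12 × 196) = 21024/2352
≈ 8.9388

8.9388


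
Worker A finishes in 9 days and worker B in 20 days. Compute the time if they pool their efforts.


Rate of A = 1/9 per day
Rate of B = 1/20 per day
Combined rate = 1/9 + 1/20 = 29/180 ≈ 0.1611 per day
Days = 1 / combined rate = 180/29
≈ 6.21 days

6.21 days


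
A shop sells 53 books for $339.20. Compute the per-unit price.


Unit rate = total / quantity
= 339.20 / 53
= $6.40 per unit

$6.40 per unit


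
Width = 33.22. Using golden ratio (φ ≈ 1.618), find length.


φ = (1 + √5) / 2 ≈ 1.618
Length = width × φ = 33.22 × 1.618 = 53.74996
≈ 53.75

53.75


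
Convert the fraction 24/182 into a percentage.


Percentage = (part / whole) × 100
= (24 / 182) × 100
≈ 13.19%

13.19%


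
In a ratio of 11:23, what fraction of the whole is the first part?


Total parts = 11 + 23 = 34
First part: 11/34 = 11/34
= 11/34

11/34


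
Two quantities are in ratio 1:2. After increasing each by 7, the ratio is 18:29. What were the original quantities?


Let A = 1k, B = 2k.
(1k + 7) / (2k + 7) = 18/29
Cross-multiply: 29(1k + 7) = 18(2k + 7)
29k + 203 = 36k + 126
29k - 36k = 126 - 203
-7k = -77
k = -77/-7 = 11
A = 1×11 = 11, B = 2×11 = 22
= A = 11, B = 22

A = 11, B = 22


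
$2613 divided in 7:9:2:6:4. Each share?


Total parts = 7 + 9 + 2 + 6 + 4 = 28
Part 1: 2613 × 7/28 = 653.25
Part 2: 2613 × 9/28 = 839.89
Part 3: 2613 × 2/28 = 186.64
Part 4: 2613 × 6/28 = 559.93
Part 5: 2613 × 4/28 = 373.29
= Part 1: $653.25, Part 2: $839.89, Part 3: $186.64, Part 4: $559.93, Part 5: $373.29

Part 1: $653.25, Part 2: $839.89, Part 3: $186.64, Part 4: $559.93, Part 5: $373.29


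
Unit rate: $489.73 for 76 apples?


Unit rate = total / quantity
= 489.73 / 76
= $6.44 per unit

$6.44 per unit


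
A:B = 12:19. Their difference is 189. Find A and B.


Let A = 12k, B = 19k.
19k - 12k = 189
7k = 189 → k = 189/7 = 27
A = 12×27 = 324, B = 19×27 = 513
= A = 324, B = 513

A = 324, B = 513


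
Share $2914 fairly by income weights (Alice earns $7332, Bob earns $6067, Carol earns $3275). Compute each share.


Total income = 7332 + 6067 + 3275 = $16674
Alice: $2914 × 7332/16674 = $1281.36
Bob: $2914 × 6067/16674 = $1060.29
Carol: $2914 × 3275/16674 = $572.35
= Alice: $1281.36, Bob: $1060.29, Carol: $572.35

Alice: $1281.36, Bob: $1060.29, Carol: $572.35


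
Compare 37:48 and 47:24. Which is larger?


37/48 = 0.7708
47/24 = 1.9583
0.7708 < 1.9583, so 37:48 is less
= 47:24

47:24


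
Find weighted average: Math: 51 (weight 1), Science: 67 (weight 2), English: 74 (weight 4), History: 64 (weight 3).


Numerator = 51×1 + 67×2 + 74×4 + 64×3
= 51 + 134 + 296 + 192
= 673
Total weight = 10
Weighted avg = 673/10
= 67.30

67.30


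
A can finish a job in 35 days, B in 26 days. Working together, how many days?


Rate of A = 1/35 per day
Rate of B = 1/26 per day
Combined rate = 1/35 + 1/26 = 61/910 ≈ 0.0670 per day
Days = 1 / combined rate = 910/61
≈ 14.92 days

14.92 days


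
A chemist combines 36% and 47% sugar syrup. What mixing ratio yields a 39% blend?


Let x parts of 36% mix with y parts of 47%.
36x + 47y = 39(x + y)
36x + 47y = 39x + 39y
x(36 - 39) = y(39 - 47)
x/y = (47 - 39)/(39 - 36) = 8/3
Simplify: 8:3
= 8:3

8:3


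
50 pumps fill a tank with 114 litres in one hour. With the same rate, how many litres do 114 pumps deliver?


Direct proportion: y/x = constant
k = 114/50 = 2.2800
y₂ = k × 114 = 114 × 114 / 50 = 12996/50
= 259.92

259.92


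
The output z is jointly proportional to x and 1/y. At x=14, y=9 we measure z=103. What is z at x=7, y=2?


z = k·x/y
Solve for k using the known point: k = z·y/x = 103×9/14 = 927/14 ≈ 66.2143
Now evaluate at x=7, y=2:
z = k × 7 / 2 = (927 × 7) / (14 × 2) = 6489/28
= 231.7500

231.7500


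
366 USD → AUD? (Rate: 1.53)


Amount × rate = 366 × 1.53
= 559.98 AUD

559.98 AUD


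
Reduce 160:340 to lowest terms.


GCD(160, 340) = 20
160/20 : 340/20
= 8:17

8:17


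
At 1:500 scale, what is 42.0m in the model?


Model size = real / scale
= 42.0 / 500
= 0.0840 m

0.0840 m


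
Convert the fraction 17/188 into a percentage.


Percentage = (part / whole) × 100
= (17 / 188) × 100
≈ 9.04%

9.04%


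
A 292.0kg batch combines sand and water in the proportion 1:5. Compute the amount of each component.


Total parts = 1 + 5 = 6
sand: 292.0 × 1/6 = 48.7kg
water: 292.0 × 5/6 = 243.3kg
= 48.7kg and 243.3kg

48.7kg and 243.3kg


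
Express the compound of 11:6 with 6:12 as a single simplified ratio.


Compound ratio = (11×6) : (6×12)
= 66:72
GCD = 6
= 11:12

11:12


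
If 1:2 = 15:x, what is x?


Cross multiply: 1 × x = 2 × 15
1x = 30
x = 30 / 1
= 30.00

30.00


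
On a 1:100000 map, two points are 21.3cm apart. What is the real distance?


Real distance = map distance × scale
= 21.3cm × 100000
= 2130000 cm = 21300.0 m
= 21.300 km

21.300 km


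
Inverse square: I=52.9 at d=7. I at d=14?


I₁d₁² = I₂d₂²
I₂ = I₁ × (d₁/d₂)²
= 52.9 × (7/14)²
= 52.9 × 49/196
= 2592.1/196
= 13.2250

13.2250


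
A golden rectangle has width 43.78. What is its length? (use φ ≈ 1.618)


φ = (1 + √5) / 2 ≈ 1.618
Length = width × φ = 43.78 × 1.618 = 70.83604
≈ 70.84

70.84


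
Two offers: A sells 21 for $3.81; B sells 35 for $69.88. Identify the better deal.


Deal A: $3.81/21 = $0.1814/unit
Deal B: $69.88/35 = $1.9966/unit
A is cheaper per unit
= Deal A

Deal A


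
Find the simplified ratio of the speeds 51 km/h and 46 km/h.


Ratio = 51:46
GCD = 1
Simplified = 51:46
Time ratio (same distance) = 46:51
Speed ratio = 51:46

51:46


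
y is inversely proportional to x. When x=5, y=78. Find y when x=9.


Inverse proportion: x × y = constant
k = 5 × 78 = 390
y₂ = k / 9 = 390 / 9
= 43.33

43.33


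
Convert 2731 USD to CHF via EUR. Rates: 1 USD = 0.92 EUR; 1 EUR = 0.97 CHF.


Step 1: 2731 USD × 0.92 = 2512.52 EUR
Step 2: 2512.52 EUR × 0.97 = 2437.14 CHF
Implied rate USD→CHF = 0.92 × 0.97 = 0.8924
= 2437.14 CHF

2437.14 CHF


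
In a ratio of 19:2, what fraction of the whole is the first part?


Total parts = 19 + 2 = 21
First part: 19/21 = 19/21
= 19/21

19/21


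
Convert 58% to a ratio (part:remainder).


58% means 58 parts out of 100; remainder = 42
Part : remainder = 58:42
GCD = 2
= 29:21

29:21


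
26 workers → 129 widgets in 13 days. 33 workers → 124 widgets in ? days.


Days ∝ work / workers, so d₂ = d₁ × (m₁/m₂) × (w₂/w₁)
Workers factor (inverse): 26/33 ≈ 0.7879
Work factor (direct): 124/129 ≈ 0.9612
d₂ = 13 × 26/33 × 124/129 = (13 × 26 × 124) / (33 × 129) = 41912/4257
≈ 9.85 days

9.85 days


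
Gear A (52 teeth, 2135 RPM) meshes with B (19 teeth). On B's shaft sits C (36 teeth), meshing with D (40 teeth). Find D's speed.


Stage 1: RPM_B = RPM_A × t_A/t_B = 2135 × 52/19 = 111020/19 ≈ 5843.16
B and C share a shaft → RPM_C = RPM_B
Stage 2: RPM_D = RPM_C × t_C/t_D = RPM_A × (t_A×t_C)/(t_B×t_D)
Overall ratio = (52×36)/(19×40) = 1872/760
RPM_D = 2135 × 1872/760 = 3996720/760
≈ 5258.84 RPM

5258.84 RPM


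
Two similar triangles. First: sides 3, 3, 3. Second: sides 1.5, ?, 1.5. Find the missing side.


Scale factor = 1.5/3 = 0.5
Missing side = 3 × 0.5
= 1.5

1.5


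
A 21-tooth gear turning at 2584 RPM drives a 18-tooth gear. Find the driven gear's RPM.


Gear ratio = 21:18 = 7:6
RPM_B = RPM_A × (teeth_A / teeth_B)
= 2584 × (21/18)
= 3014.7 RPM

3014.7 RPM


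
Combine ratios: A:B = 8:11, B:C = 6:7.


Match B: multiply A:B by 6 → 48:66
Multiply B:C by 11 → 66:77
Combined: 48:66:77
GCD = 1
= 48:66:77

48:66:77


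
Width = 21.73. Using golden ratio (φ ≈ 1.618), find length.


φ = (1 + √5) / 2 ≈ 1.618
Length = width × φ = 21.73 × 1.618 = 35.15914
≈ 35.16

35.16


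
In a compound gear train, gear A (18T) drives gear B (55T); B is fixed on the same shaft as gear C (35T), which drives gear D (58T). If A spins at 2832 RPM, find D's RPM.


Stage 1: RPM_B = RPM_A × t_A/t_B = 2832 × 18/55 = 50976/55 ≈ 926.84
B and C share a shaft → RPM_C = RPM_B
Stage 2: RPM_D = RPM_C × t_C/t_D = RPM_A × (t_A×t_C)/(t_B×t_D)
Overall ratio = (18×35)/(55×58) = 630/3190
RPM_D = 2832 × 630/3190 = 1784160/3190
≈ 559.30 RPM

559.30 RPM


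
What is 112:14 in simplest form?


GCD(112, 14) = 14
112/14 : 14/14
= 8:1

8:1


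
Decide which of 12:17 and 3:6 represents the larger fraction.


12/17 = 0.7059
3/6 = 0.5000
0.7059 > 0.5000, so 12:17 is greater
= 12:17

12:17


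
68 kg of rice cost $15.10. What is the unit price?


Unit rate = total / quantity
= 15.10 / 68
= $0.22 per unit

$0.22 per unit


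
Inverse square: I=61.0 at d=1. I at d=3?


I₁d₁² = I₂d₂²
I₂ = I₁ × (d₁/d₂)²
= 61.0 × (1/3)²
= 61.0 × 1/9
= 61/9
≈ 6.7778

6.7778


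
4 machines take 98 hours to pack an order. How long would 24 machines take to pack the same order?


Inverse proportion: x × y = constant
k = 4 × 98 = 392
y₂ = k / 24 = 392 / 24
= 16.33

16.33


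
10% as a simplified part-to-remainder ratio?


10% means 10 parts out of 100; remainder = 90
Part : remainder = 10:90
GCD = 10
= 1:9

1:9


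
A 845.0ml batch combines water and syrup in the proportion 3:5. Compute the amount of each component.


Total parts = 3 + 5 = 8
water: 845.0 × 3/8 = 316.9ml
syrup: 845.0 × 5/8 = 528.1ml
= 316.9ml and 528.1ml

316.9ml and 528.1ml


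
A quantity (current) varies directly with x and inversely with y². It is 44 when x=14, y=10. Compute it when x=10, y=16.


z = k·x/y²
Solve for k using the known point: k = z·y²/x = 44×100/14 = 4400/14 ≈ 314.2857
Now evaluate at x=10, y=16:
z = k × 10 / 256 = (4400 × 10) / (14 × 256) = 44000/3584
≈ 12.2768

12.2768


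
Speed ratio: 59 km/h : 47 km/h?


Ratio = 59:47
GCD = 1
Simplified = 59:47
Time ratio (same distance) = 47:59
Speed ratio = 59:47

59:47


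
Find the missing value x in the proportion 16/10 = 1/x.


Cross multiply: 16 × x = 10 × 1
16x = 10
x = 10 / 16
= 0.63

0.63


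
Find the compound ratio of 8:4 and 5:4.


Compound ratio = (8×5) : (4×4)
= 40:16
GCD = 8
= 5:2

5:2


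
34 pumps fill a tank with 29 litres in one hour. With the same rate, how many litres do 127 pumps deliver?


Direct proportion: y/x = constant
k = 29/34 ≈ 0.8529
y₂ = k × 127 = 29 × 127 / 34 = 3683/34
≈ 108.32

108.32


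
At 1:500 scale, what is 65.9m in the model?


Model size = real / scale
= 65.9 / 500
= 0.1318 m

0.1318 m


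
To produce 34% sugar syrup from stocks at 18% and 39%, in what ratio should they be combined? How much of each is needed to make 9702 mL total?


Let x parts of 18% mix with y parts of 39%.
18x + 39y = 34(x + y)
18x + 39y = 34x + 34y
x(18 - 34) = y(34 - 39)
x/y = (39 - 34)/(34 - 18) = 5/16
Simplify: 5:16
Total parts = 21; one part = 9702/21 = 462.00 mL
18% solution: 5×462.00 = 2310.00 mL
39% solution: 16×462.00 = 7392.00 mL
= ratio 5:16; 2310.00 mL and 7392.00 mL

ratio 5:16; 2310.00 mL and 7392.00 mL


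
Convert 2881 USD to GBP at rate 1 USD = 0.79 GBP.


Amount × rate = 2881 × 0.79
= 2275.99 GBP

2275.99 GBP


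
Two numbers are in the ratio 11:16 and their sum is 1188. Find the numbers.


Let A = 11k, B = 16k.
11k + 16k = 1188
27k = 1188 → k = 1188/27 = 44
A = 11×44 = 484, B = 16×44 = 704
= A = 484, B = 704

A = 484, B = 704


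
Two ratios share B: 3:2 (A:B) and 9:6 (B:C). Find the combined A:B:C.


Match B: multiply A:B by 9 → 27:18
Multiply B:C by 2 → 18:12
Combined: 27:18:12
GCD = 3
= 9:6:4

9:6:4


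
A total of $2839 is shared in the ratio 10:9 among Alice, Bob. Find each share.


Total parts = 10 + 9 = 19
Alice: 2839 × 10/19 = 1494.21
Bob: 2839 × 9/19 = 1344.79
= Alice: $1494.21, Bob: $1344.79

Alice: $1494.21, Bob: $1344.79


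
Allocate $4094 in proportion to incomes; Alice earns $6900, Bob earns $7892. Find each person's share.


Total income = 6900 + 7892 = $14792
Alice: $4094 × 6900/14792 = $1909.72
Bob: $4094 × 7892/14792 = $2184.28
= Alice: $1909.72, Bob: $2184.28

Alice: $1909.72, Bob: $2184.28


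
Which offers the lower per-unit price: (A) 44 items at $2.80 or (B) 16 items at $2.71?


Deal A: $2.80/44 = $0.0636/unit
Deal B: $2.71/16 = $0.1694/unit
A is cheaper per unit
= Deal A

Deal A


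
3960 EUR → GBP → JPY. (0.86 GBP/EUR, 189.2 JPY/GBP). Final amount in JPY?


Step 1: 3960 EUR × 0.86 = 3405.60 GBP
Step 2: 3405.60 GBP × 189.2 = 644339.52 JPY
Implied rate EUR→JPY = 0.86 × 189.2 = 162.7120
= 644339.52 JPY

644339.52 JPY


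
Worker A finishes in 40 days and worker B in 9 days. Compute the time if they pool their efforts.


Rate of A = 1/40 per day
Rate of B = 1/9 per day
Combined rate = 1/40 + 1/9 = 49/360 ≈ 0.1361 per day
Days = 1 / combined rate = 360/49
≈ 7.35 days

7.35 days


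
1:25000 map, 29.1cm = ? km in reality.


Real distance = map distance × scale
= 29.1cm × 25000
= 727500 cm = 7275.0 m
= 7.275 km

7.275 km


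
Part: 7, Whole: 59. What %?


Percentage = (part / whole) × 100
= (7 / 59) × 100
≈ 11.86%

11.86%


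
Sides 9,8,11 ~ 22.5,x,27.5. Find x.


Scale factor = 22.5/9 = 2.5
Missing side = 8 × 2.5
= 20.0

20.0


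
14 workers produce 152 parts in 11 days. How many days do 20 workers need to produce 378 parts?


Days ∝ work / workers, so d₂ = d₁ × (m₁/m₂) × (w₂/w₁)
Workers factor (inverse): 14/20 = 0.7000
Work factor (direct): 378/152 ≈ 2.4868
d₂ = 11 × 14/20 × 378/152 = (11 × 14 × 378) / (20 × 152) = 58212/3040
≈ 19.15 days

19.15 days


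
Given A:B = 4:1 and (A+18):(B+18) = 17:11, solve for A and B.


Let A = 4k, B = 1k.
(4k + 18) / (1k + 18) = 17/11
Cross-multiply: 11(4k + 18) = 17(1k + 18)
44k + 198 = 17k + 306
44k - 17k = 306 - 198
27k = 108
k = 108/27 = 4
A = 4×4 = 16, B = 1×4 = 4
= A = 16, B = 4

A = 16, B = 4


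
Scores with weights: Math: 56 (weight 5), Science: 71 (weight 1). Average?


Numerator = 56×5 + 71×1
= 280 + 71
= 351
Total weight = 6
Weighted avg = 351/6
= 58.50

58.50


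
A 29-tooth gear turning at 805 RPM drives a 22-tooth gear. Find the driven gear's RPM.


Gear ratio = 29:22 = 29:22
RPM_B = RPM_A × (teeth_A / teeth_B)
= 805 × (29/22)
= 1061.1 RPM

1061.1 RPM


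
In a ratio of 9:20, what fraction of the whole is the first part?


Total parts = 9 + 20 = 29
First part: 9/29 = 9/29
= 9/29

9/29


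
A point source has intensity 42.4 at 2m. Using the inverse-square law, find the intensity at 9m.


I₁d₁² = I₂d₂²
I₂ = I₁ × (d₁/d₂)²
= 42.4 × (2/9)²
= 42.4 × 4/81
= 169.6/81
≈ 2.0938

2.0938


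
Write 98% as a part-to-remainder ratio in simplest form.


98% means 98 parts out of 100; remainder = 2
Part : remainder = 98:2
GCD = 2
= 49:1

49:1


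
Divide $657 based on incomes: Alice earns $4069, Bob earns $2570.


Total income = 4069 + 2570 = $6639
Alice: $657 × 4069/6639 = $402.67
Bob: $657 × 2570/6639 = $254.33
= Alice: $402.67, Bob: $254.33

Alice: $402.67, Bob: $254.33


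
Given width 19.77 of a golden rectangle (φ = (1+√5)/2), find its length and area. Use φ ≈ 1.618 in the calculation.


φ = (1 + √5) / 2 ≈ 1.618
Length = width × φ = 19.77 × 1.618 = 31.98786
≈ 31.99
Area = width × length = 19.77 × 31.98786 = 632.3999922 ≈ 632.40
= Length: 31.99, Area: 632.40

Length: 31.99, Area: 632.40


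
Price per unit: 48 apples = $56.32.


Unit rate = total / quantity
= 56.32 / 48
= $1.17 per unit

$1.17 per unit


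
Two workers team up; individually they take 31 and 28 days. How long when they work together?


Rate of A = 1/31 per day
Rate of B = 1/28 per day
Combined rate = 1/31 + 1/28 = 59/868 ≈ 0.0680 per day
Days = 1 / combined rate = 868/59
≈ 14.71 days

14.71 days


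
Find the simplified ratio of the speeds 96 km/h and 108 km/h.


Ratio = 96:108
GCD = 12
Simplified = 8:9
Time ratio (same distance) = 9:8
Speed ratio = 8:9

8:9


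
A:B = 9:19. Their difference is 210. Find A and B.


Let A = 9k, B = 19k.
19k - 9k = 210
10k = 210 → k = 210/10 = 21
A = 9×21 = 189, B = 19×21 = 399
= A = 189, B = 399

A = 189, B = 399


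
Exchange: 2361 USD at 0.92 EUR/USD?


Amount × rate = 2361 × 0.92
= 2172.12 EUR

2172.12 EUR


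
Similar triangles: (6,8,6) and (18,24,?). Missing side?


Scale factor = 18/6 = 3
Missing side = 6 × 3
= 18.0

18.0


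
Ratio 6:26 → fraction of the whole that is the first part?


Total parts = 6 + 26 = 32
First part: 6/32 = 3/16
= 3/16

3/16


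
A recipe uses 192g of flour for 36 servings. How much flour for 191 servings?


Direct proportion: y/x = constant
k = 192/36 ≈ 5.3333
y₂ = k × 191 = 192 × 191 / 36 = 36672/36
≈ 1018.67

1018.67


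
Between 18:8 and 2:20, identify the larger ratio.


18/8 = 2.2500
2/20 = 0.1000
2.2500 > 0.1000, so 18:8 is greater
= 18:8

18:8


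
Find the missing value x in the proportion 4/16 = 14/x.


Cross multiply: 4 × x = 16 × 14
4x = 224
x = 224 / 4
= 56.00

56.00


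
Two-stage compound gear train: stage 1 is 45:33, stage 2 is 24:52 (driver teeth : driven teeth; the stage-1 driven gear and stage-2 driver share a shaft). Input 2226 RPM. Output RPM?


Stage 1: RPM_B = RPM_A × t_A/t_B = 2226 × 45/33 = 100170/33 ≈ 3035.45
B and C share a shaft → RPM_C = RPM_B
Stage 2: RPM_D = RPM_C × t_C/t_D = RPM_A × (t_A×t_C)/(t_B×t_D)
Overall ratio = (45×24)/(33×52) = 1080/1716
RPM_D = 2226 × 1080/1716 = 2404080/1716
≈ 1400.98 RPM

1400.98 RPM


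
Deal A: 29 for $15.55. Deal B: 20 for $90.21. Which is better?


Deal A: $15.55/29 = $0.5362/unit
Deal B: $90.21/20 = $4.5105/unit
A is cheaper per unit
= Deal A

Deal A


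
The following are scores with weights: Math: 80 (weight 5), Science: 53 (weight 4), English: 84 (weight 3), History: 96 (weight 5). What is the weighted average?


Numerator = 80×5 + 53×4 + 84×3 + 96×5
= 400 + 212 + 252 + 480
= 1344
Total weight = 17
Weighted avg = 1344/17
= 79.06

79.06


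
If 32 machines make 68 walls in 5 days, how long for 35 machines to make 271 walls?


Days ∝ work / workers, so d₂ = d₁ × (m₁/m₂) × (w₂/w₁)
Workers factor (inverse): 32/35 ≈ 0.9143
Work factor (direct): 271/68 ≈ 3.9853
d₂ = 5 × 32/35 × 271/68 = (5 × 32 × 271) / (35 × 68) = 43360/2380
≈ 18.22 days

18.22 days


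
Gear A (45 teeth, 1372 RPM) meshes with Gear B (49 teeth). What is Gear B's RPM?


Gear ratio = 45:49 = 45:49
RPM_B = RPM_A × (teeth_A / teeth_B)
= 1372 × (45/49)
= 1260.0 RPM

1260.0 RPM


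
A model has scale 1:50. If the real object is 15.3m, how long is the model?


Model size = real / scale
= 15.3 / 50
= 0.3060 m

0.3060 m


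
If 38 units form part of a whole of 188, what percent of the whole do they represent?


Percentage = (part / whole) × 100
= (38 / 188) × 100
≈ 20.21%

20.21%


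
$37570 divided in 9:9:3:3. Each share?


Total parts = 9 + 9 + 3 + 3 = 24
Part 1: 37570 × 9/24 = 14088.75
Part 2: 37570 × 9/24 = 14088.75
Part 3: 37570 × 3/24 = 4696.25
Part 4: 37570 × 3/24 = 4696.25
= Part 1: $14088.75, Part 2: $14088.75, Part 3: $4696.25, Part 4: $4696.25

Part 1: $14088.75, Part 2: $14088.75, Part 3: $4696.25, Part 4: $4696.25


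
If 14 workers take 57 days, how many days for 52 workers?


Inverse proportion: x × y = constant
k = 14 × 57 = 798
y₂ = k / 52 = 798 / 52
= 15.35

15.35


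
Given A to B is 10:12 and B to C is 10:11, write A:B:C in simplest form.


Match B: multiply A:B by 10 → 100:120
Multiply B:C by 12 → 120:132
Combined: 100:120:132
GCD = 4
= 25:30:33

25:30:33


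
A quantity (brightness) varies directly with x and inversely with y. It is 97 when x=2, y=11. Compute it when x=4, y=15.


z = k·x/y
Solve for k using the known point: k = z·y/x = 97×11/2 = 1067/2 = 533.5000
Now evaluate at x=4, y=15:
z = k × 4 / 15 = (1067 × 4) / (2 × 15) = 4268/30
≈ 142.2667

142.2667


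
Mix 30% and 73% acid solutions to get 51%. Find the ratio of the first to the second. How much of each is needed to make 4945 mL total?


Let x parts of 30% mix with y parts of 73%.
30x + 73y = 51(x + y)
30x + 73y = 51x + 51y
x(30 - 51) = y(51 - 73)
x/y = (73 - 51)/(51 - 30) = 22/21
Simplify: 22:21
Total parts = 43; one part = 4945/43 = 115.00 mL
30% solution: 22×115.00 = 2530.00 mL
73% solution: 21×115.00 = 2415.00 mL
= ratio 22:21; 2530.00 mL and 2415.00 mL

ratio 22:21; 2530.00 mL and 2415.00 mL


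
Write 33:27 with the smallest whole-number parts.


GCD(33, 27) = 3
33/3 : 27/3
= 11:9

11:9


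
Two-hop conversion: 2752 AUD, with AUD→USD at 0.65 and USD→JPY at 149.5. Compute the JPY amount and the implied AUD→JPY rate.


Step 1: 2752 AUD × 0.65 = 1788.80 USD
Step 2: 1788.80 USD × 149.5 = 267425.60 JPY
Implied rate AUD→JPY = 0.65 × 149.5 = 97.1750
= 267425.60 JPY; implied rate 97.1750 JPY/AUD

267425.60 JPY; implied rate 97.1750 JPY/AUD


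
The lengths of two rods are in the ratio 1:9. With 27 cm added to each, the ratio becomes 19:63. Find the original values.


Let A = 1k, B = 9k.
(1k + 27) / (9k + 27) = 19/63
Cross-multiply: 63(1k + 27) = 19(9k + 27)
63k + 1701 = 171k + 513
63k - 171k = 513 - 1701
-108k = -1188
k = -1188/-108 = 11
A = 1×11 = 11, B = 9×11 = 99
= A = 11, B = 99

A = 11, B = 99


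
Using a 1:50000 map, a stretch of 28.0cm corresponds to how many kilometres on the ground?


Real distance = map distance × scale
= 28.0cm × 50000
= 1400000 cm = 14000.0 m
= 14.000 km

14.000 km


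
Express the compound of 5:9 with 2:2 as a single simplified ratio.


Compound ratio = (5×2) : (9×2)
= 10:18
GCD = 2
= 5:9

5:9


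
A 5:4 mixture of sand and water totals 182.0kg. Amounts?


Total parts = 5 + 4 = 9
sand: 182.0 × 5/9 = 101.1kg
water: 182.0 × 4/9 = 80.9kg
= 101.1kg and 80.9kg

101.1kg and 80.9kg


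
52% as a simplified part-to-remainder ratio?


52% means 52 parts out of 100; remainder = 48
Part : remainder = 52:48
GCD = 4
= 13:12

13:12


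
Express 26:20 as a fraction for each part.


Total parts = 26 + 20 = 46
First part: 26/46 = 13/23
Second part: 20/46 = 10/23
= 13/23 and 10/23

13/23 and 10/23


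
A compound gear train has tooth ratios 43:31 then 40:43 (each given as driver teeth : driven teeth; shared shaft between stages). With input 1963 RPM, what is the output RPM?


Stage 1: RPM_B = RPM_A × t_A/t_B = 1963 × 43/31 = 84409/31 ≈ 2722.87
B and C share a shaft → RPM_C = RPM_B
Stage 2: RPM_D = RPM_C × t_C/t_D = RPM_A × (t_A×t_C)/(t_B×t_D)
Overall ratio = (43×40)/(31×43) = 1720/1333
RPM_D = 1963 × 1720/1333 = 3376360/1333
≈ 2532.90 RPM

2532.90 RPM
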